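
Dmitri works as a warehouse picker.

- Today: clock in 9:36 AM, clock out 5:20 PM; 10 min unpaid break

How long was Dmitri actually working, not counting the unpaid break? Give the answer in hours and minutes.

Today: 9:36 AM–5:20 PM = 7 h 44 min; less 10 min break → 7 h 34 min

7 h 34 min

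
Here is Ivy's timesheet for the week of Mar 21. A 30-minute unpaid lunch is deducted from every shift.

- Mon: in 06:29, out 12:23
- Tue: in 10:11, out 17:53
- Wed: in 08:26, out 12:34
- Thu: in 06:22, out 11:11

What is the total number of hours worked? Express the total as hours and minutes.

Mon: 06:29–12:23 = 5 h 54 min; less 30 min break → 5 h 24 min
Tue: 10:11–17:53 = 7 h 42 min; less 30 min break → 7 h 12 min
Wed: 08:26–12:34 = 4 h 8 min; less 30 min break → 3 h 38 min
Thu: 06:22–11:11 = 4 h 49 min; less 30 min break → 4 h 19 min
Total: 5 h 24 min + 7 h 12 min + 3 h 38 min + 4 h 19 min = 20 h 33 min.

20 h 33 min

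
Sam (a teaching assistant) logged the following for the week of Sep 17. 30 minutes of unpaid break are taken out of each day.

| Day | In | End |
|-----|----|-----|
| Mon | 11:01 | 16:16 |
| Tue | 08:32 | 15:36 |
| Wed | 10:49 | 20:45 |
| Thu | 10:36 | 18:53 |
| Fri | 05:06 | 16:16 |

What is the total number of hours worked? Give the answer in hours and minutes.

Mon: 11:01–16:16 = 5 h 15 min; less 30 min break → 4 h 45 min
Tue: 08:32–15:36 = 7 h 4 min; less 30 min break → 6 h 34 min
Wed: 10:49–20:45 = 9 h 56 min; less 30 min break → 9 h 26 min
Thu: 10:36–18:53 = 8 h 17 min; less 30 min break → 7 h 47 min
Fri: 05:06–16:16 = 11 h 10 min; less 30 min break → 10 h 40 min
Total: 4 h 45 min + 6 h 34 min + 9 h 26 min + 7 h 47 min + 10 h 40 min = 39 h 12 min.

39 h 12 min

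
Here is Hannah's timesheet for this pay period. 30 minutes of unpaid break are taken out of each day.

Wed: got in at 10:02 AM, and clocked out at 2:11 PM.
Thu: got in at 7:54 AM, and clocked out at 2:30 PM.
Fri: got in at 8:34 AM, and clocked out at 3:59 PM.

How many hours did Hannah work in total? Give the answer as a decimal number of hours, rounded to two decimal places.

16.67 hours

Wed: 10:02 AM–2:11 PM = 4 h 9 min; less 30 min break → 3 h 39 min
Thu: 7:54 AM–2:30 PM = 6 h 36 min; less 30 min break → 6 h 6 min
Fri: 8:34 AM–3:59 PM = 7 h 25 min; less 30 min break → 6 h 55 min
Total: 3 h 39 min + 6 h 6 min + 6 h 55 min = 16 h 40 min.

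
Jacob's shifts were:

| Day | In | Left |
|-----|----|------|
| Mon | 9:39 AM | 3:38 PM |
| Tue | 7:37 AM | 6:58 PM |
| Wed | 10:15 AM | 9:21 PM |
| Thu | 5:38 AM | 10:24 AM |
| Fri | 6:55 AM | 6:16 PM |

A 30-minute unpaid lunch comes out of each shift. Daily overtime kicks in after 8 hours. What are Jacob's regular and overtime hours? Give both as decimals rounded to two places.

Regular 33.75 hours, overtime 8.30 hours

Mon: 9:39 AM–3:38 PM = 5 h 59 min; less 30 min break → 5 h 29 min
Tue: 7:37 AM–6:58 PM = 11 h 21 min; less 30 min break → 10 h 51 min
Wed: 10:15 AM–9:21 PM = 11 h 6 min; less 30 min break → 10 h 36 min
Thu: 5:38 AM–10:24 AM = 4 h 46 min; less 30 min break → 4 h 16 min
Fri: 6:55 AM–6:16 PM = 11 h 21 min; less 30 min break → 10 h 51 min
Mon reg 5 h 29 min / OT 0 h 0 min; Tue reg 8 h 0 min / OT 2 h 51 min; Wed reg 8 h 0 min / OT 2 h 36 min; Thu reg 4 h 16 min / OT 0 h 0 min; Fri reg 8 h 0 min / OT 2 h 51 min.
Totals: regular 33 h 45 min, overtime 8 h 18 min.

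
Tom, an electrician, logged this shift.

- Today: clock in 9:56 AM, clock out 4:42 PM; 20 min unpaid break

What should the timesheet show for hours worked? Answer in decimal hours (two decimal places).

Today: 9:56 AM–4:42 PM = 6 h 46 min; less 20 min break → 6 h 26 min

6.43 hours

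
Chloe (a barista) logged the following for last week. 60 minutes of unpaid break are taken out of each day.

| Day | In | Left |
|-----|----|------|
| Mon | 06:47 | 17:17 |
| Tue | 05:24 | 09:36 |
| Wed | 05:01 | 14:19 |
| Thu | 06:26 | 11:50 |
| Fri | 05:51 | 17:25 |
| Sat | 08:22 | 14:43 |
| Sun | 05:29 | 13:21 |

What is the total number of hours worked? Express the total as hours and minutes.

Mon: 06:47–17:17 = 10 h 30 min; less 60 min break → 9 h 30 min
Tue: 05:24–09:36 = 4 h 12 min; less 60 min break → 3 h 12 min
Wed: 05:01–14:19 = 9 h 18 min; less 60 min break → 8 h 18 min
Thu: 06:26–11:50 = 5 h 24 min; less 60 min break → 4 h 24 min
Fri: 05:51–17:25 = 11 h 34 min; less 60 min break → 10 h 34 min
Sat: 08:22–14:43 = 6 h 21 min; less 60 min break → 5 h 21 min
Sun: 05:29–13:21 = 7 h 52 min; less 60 min break → 6 h 52 min
Total: 9 h 30 min + 3 h 12 min + 8 h 18 min + 4 h 24 min + 10 h 34 min + 5 h 21 min + 6 h 52 min = 48 h 11 min.

48 h 11 min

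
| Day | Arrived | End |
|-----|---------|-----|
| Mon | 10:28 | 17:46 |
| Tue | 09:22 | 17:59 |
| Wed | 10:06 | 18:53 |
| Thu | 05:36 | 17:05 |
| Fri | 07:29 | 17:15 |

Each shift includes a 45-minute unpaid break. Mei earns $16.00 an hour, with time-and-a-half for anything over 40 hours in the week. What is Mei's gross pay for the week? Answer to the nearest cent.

$692.80

Mon: 10:28–17:46 = 7 h 18 min; less 45 min break → 6 h 33 min
Tue: 09:22–17:59 = 8 h 37 min; less 45 min break → 7 h 52 min
Wed: 10:06–18:53 = 8 h 47 min; less 45 min break → 8 h 2 min
Thu: 05:36–17:05 = 11 h 29 min; less 45 min break → 10 h 44 min
Fri: 07:29–17:15 = 9 h 46 min; less 45 min break → 9 h 1 min
Total worked: 42 h 12 min = 2532 min.
Regular 40 h 0 min = 2400 min at $16.00/h; overtime 2 h 12 min = 132 min at $24.00/h.
Pay = (2400 × $16.00 + 132 × $24.00) ÷ 60 = $692.80.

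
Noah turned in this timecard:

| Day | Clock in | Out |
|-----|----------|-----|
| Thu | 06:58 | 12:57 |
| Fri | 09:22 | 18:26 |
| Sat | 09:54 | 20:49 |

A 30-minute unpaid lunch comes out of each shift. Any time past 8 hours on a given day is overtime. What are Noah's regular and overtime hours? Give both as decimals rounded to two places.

Regular 21.48 hours, overtime 2.98 hours

Thu: 06:58–12:57 = 5 h 59 min; less 30 min break → 5 h 29 min
Fri: 09:22–18:26 = 9 h 4 min; less 30 min break → 8 h 34 min
Sat: 09:54–20:49 = 10 h 55 min; less 30 min break → 10 h 25 min
Thu reg 5 h 29 min / OT 0 h 0 min; Fri reg 8 h 0 min / OT 0 h 34 min; Sat reg 8 h 0 min / OT 2 h 25 min.
Totals: regular 21 h 29 min, overtime 2 h 59 min.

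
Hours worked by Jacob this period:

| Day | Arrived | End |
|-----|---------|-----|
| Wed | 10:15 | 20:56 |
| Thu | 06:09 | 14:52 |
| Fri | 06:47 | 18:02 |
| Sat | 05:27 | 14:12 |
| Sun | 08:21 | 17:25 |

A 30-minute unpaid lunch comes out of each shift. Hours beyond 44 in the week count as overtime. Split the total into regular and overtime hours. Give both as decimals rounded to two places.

Wed: 10:15–20:56 = 10 h 41 min; less 30 min break → 10 h 11 min
Thu: 06:09–14:52 = 8 h 43 min; less 30 min break → 8 h 13 min
Fri: 06:47–18:02 = 11 h 15 min; less 30 min break → 10 h 45 min
Sat: 05:27–14:12 = 8 h 45 min; less 30 min break → 8 h 15 min
Sun: 08:21–17:25 = 9 h 4 min; less 30 min break → 8 h 34 min
Total worked: 45 h 58 min = 45.97 h.
Threshold 44 h → overtime 1 h 58 min, regular 44 h 0 min.

Regular 44.00 hours, overtime 1.97 hours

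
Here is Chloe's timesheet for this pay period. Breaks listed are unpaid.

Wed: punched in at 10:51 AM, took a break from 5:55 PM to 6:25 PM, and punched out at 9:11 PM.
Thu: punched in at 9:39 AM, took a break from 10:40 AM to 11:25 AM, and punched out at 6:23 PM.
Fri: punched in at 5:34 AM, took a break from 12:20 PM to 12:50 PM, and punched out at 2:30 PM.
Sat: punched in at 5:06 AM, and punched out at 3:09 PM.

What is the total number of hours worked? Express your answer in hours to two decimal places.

36.30 hours

Wed: 10:51 AM–9:11 PM = 10 h 20 min; less 30 min break → 9 h 50 min
Thu: 9:39 AM–6:23 PM = 8 h 44 min; less 45 min break → 7 h 59 min
Fri: 5:34 AM–2:30 PM = 8 h 56 min; less 30 min break → 8 h 26 min
Sat: 5:06 AM–3:09 PM = 10 h 3 min
Total: 9 h 50 min + 7 h 59 min + 8 h 26 min + 10 h 3 min = 36 h 18 min.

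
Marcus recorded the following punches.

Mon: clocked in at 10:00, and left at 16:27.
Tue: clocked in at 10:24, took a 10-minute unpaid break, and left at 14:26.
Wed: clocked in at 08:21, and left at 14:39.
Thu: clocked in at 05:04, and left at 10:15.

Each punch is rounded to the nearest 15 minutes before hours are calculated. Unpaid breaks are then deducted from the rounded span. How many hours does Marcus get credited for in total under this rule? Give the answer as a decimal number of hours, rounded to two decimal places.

Mon: in 10:00→10:00, out 16:27→16:30; 6 h 30 min
Tue: in 10:24→10:30, out 14:26→14:30; 4 h 0 min − 10 min = 3 h 50 min
Wed: in 08:21→08:15, out 14:39→14:45; 6 h 30 min
Thu: in 05:04→05:00, out 10:15→10:15; 5 h 15 min
Total credited: 22 h 5 min.

22.08 hours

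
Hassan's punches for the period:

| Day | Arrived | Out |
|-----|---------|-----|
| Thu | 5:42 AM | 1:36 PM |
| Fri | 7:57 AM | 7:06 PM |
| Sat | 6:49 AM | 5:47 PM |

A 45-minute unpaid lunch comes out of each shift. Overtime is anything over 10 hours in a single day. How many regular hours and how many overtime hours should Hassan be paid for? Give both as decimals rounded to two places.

Regular 27.15 hours, overtime 0.62 hours

Thu: 5:42 AM–1:36 PM = 7 h 54 min; less 45 min break → 7 h 9 min
Fri: 7:57 AM–7:06 PM = 11 h 9 min; less 45 min break → 10 h 24 min
Sat: 6:49 AM–5:47 PM = 10 h 58 min; less 45 min break → 10 h 13 min
Thu reg 7 h 9 min / OT 0 h 0 min; Fri reg 10 h 0 min / OT 0 h 24 min; Sat reg 10 h 0 min / OT 0 h 13 min.
Totals: regular 27 h 9 min, overtime 0 h 37 min.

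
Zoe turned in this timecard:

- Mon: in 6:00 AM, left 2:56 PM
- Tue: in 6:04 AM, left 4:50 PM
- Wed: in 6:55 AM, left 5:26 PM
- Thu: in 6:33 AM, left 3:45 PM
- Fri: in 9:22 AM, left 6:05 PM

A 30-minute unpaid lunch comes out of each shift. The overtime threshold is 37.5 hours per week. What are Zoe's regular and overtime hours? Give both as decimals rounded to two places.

Mon: 6:00 AM–2:56 PM = 8 h 56 min; less 30 min break → 8 h 26 min
Tue: 6:04 AM–4:50 PM = 10 h 46 min; less 30 min break → 10 h 16 min
Wed: 6:55 AM–5:26 PM = 10 h 31 min; less 30 min break → 10 h 1 min
Thu: 6:33 AM–3:45 PM = 9 h 12 min; less 30 min break → 8 h 42 min
Fri: 9:22 AM–6:05 PM = 8 h 43 min; less 30 min break → 8 h 13 min
Total worked: 45 h 38 min = 45.63 h.
Threshold 37.5 h → overtime 8 h 8 min, regular 37 h 30 min.

Regular 37.50 hours, overtime 8.13 hours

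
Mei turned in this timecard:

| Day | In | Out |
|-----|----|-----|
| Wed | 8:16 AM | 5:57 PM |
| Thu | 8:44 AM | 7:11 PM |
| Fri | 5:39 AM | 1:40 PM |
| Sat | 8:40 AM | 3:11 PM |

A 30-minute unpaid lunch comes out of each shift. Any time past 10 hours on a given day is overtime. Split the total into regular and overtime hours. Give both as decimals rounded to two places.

Wed: 8:16 AM–5:57 PM = 9 h 41 min; less 30 min break → 9 h 11 min
Thu: 8:44 AM–7:11 PM = 10 h 27 min; less 30 min break → 9 h 57 min
Fri: 5:39 AM–1:40 PM = 8 h 1 min; less 30 min break → 7 h 31 min
Sat: 8:40 AM–3:11 PM = 6 h 31 min; less 30 min break → 6 h 1 min
Wed reg 9 h 11 min / OT 0 h 0 min; Thu reg 9 h 57 min / OT 0 h 0 min; Fri reg 7 h 31 min / OT 0 h 0 min; Sat reg 6 h 1 min / OT 0 h 0 min.
Totals: regular 32 h 40 min, overtime 0 h 0 min.

Regular 32.67 hours, overtime 0.00 hours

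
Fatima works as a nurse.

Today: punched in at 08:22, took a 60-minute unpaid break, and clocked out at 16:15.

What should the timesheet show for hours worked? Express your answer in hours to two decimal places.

6.88 hours

Today: 08:22–16:15 = 7 h 53 min; less 60 min break → 6 h 53 min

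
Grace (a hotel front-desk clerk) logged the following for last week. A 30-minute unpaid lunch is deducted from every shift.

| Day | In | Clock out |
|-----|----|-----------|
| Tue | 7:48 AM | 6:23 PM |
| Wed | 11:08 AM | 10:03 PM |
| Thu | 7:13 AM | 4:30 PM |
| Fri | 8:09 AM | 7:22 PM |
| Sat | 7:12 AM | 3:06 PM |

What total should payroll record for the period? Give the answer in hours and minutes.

47 h 24 min

Tue: 7:48 AM–6:23 PM = 10 h 35 min; less 30 min break → 10 h 5 min
Wed: 11:08 AM–10:03 PM = 10 h 55 min; less 30 min break → 10 h 25 min
Thu: 7:13 AM–4:30 PM = 9 h 17 min; less 30 min break → 8 h 47 min
Fri: 8:09 AM–7:22 PM = 11 h 13 min; less 30 min break → 10 h 43 min
Sat: 7:12 AM–3:06 PM = 7 h 54 min; less 30 min break → 7 h 24 min
Total: 10 h 5 min + 10 h 25 min + 8 h 47 min + 10 h 43 min + 7 h 24 min = 47 h 24 min.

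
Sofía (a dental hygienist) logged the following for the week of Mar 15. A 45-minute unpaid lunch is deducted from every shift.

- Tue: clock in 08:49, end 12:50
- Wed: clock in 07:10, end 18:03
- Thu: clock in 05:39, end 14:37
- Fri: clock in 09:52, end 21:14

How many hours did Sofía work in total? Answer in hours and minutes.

32 h 14 min

Tue: 08:49–12:50 = 4 h 1 min; less 45 min break → 3 h 16 min
Wed: 07:10–18:03 = 10 h 53 min; less 45 min break → 10 h 8 min
Thu: 05:39–14:37 = 8 h 58 min; less 45 min break → 8 h 13 min
Fri: 09:52–21:14 = 11 h 22 min; less 45 min break → 10 h 37 min
Total: 3 h 16 min + 10 h 8 min + 8 h 13 min + 10 h 37 min = 32 h 14 min.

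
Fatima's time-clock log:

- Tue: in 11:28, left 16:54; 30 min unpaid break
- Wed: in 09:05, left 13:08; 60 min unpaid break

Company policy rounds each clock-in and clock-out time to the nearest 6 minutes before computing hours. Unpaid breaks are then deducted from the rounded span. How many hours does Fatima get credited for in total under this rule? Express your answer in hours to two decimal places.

Tue: in 11:28→11:30, out 16:54→16:54; 5 h 24 min − 30 min = 4 h 54 min
Wed: in 09:05→09:06, out 13:08→13:06; 4 h 0 min − 60 min = 3 h 0 min
Total credited: 7 h 54 min.

7.90 hours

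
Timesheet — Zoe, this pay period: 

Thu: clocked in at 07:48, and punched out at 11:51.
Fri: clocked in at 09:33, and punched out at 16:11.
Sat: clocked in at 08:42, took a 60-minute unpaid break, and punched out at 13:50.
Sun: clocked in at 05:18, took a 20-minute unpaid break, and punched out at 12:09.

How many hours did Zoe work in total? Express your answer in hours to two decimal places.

21.33 hours

Thu: 07:48–11:51 = 4 h 3 min
Fri: 09:33–16:11 = 6 h 38 min
Sat: 08:42–13:50 = 5 h 8 min; less 60 min break → 4 h 8 min
Sun: 05:18–12:09 = 6 h 51 min; less 20 min break → 6 h 31 min
Total: 4 h 3 min + 6 h 38 min + 4 h 8 min + 6 h 31 min = 21 h 20 min.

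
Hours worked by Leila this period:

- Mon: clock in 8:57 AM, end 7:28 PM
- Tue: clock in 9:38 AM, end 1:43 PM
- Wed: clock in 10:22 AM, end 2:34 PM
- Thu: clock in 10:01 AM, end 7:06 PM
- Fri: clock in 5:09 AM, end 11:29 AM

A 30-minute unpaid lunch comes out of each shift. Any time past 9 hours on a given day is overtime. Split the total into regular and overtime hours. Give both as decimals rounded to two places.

Mon: 8:57 AM–7:28 PM = 10 h 31 min; less 30 min break → 10 h 1 min
Tue: 9:38 AM–1:43 PM = 4 h 5 min; less 30 min break → 3 h 35 min
Wed: 10:22 AM–2:34 PM = 4 h 12 min; less 30 min break → 3 h 42 min
Thu: 10:01 AM–7:06 PM = 9 h 5 min; less 30 min break → 8 h 35 min
Fri: 5:09 AM–11:29 AM = 6 h 20 min; less 30 min break → 5 h 50 min
Mon reg 9 h 0 min / OT 1 h 1 min; Tue reg 3 h 35 min / OT 0 h 0 min; Wed reg 3 h 42 min / OT 0 h 0 min; Thu reg 8 h 35 min / OT 0 h 0 min; Fri reg 5 h 50 min / OT 0 h 0 min.
Totals: regular 30 h 42 min, overtime 1 h 1 min.

Regular 30.70 hours, overtime 1.02 hours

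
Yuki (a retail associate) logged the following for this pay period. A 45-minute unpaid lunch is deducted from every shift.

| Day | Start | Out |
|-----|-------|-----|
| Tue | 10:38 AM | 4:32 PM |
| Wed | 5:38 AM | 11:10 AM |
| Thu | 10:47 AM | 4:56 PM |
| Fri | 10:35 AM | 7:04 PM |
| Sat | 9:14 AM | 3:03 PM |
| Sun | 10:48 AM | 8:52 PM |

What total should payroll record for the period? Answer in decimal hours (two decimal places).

Tue: 10:38 AM–4:32 PM = 5 h 54 min; less 45 min break → 5 h 9 min
Wed: 5:38 AM–11:10 AM = 5 h 32 min; less 45 min break → 4 h 47 min
Thu: 10:47 AM–4:56 PM = 6 h 9 min; less 45 min break → 5 h 24 min
Fri: 10:35 AM–7:04 PM = 8 h 29 min; less 45 min break → 7 h 44 min
Sat: 9:14 AM–3:03 PM = 5 h 49 min; less 45 min break → 5 h 4 min
Sun: 10:48 AM–8:52 PM = 10 h 4 min; less 45 min break → 9 h 19 min
Total: 5 h 9 min + 4 h 47 min + 5 h 24 min + 7 h 44 min + 5 h 4 min + 9 h 19 min = 37 h 27 min.

37.45 hours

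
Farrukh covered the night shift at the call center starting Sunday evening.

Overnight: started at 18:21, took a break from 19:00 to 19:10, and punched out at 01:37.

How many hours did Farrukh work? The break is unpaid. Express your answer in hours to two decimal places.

Overnight: 18:21 → midnight = 5 h 39 min; midnight → 01:37 = 1 h 37 min; span 7 h 16 min; less 10 min break → 7 h 6 min

7.10 hours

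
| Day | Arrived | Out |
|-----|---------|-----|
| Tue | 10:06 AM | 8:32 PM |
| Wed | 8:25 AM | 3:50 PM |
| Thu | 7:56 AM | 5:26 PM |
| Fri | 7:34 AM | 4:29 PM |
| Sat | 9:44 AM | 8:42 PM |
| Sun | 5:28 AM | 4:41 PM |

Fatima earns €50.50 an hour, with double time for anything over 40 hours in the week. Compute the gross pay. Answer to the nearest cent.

€3883.45

Tue: 10:06 AM–8:32 PM = 10 h 26 min
Wed: 8:25 AM–3:50 PM = 7 h 25 min
Thu: 7:56 AM–5:26 PM = 9 h 30 min
Fri: 7:34 AM–4:29 PM = 8 h 55 min
Sat: 9:44 AM–8:42 PM = 10 h 58 min
Sun: 5:28 AM–4:41 PM = 11 h 13 min
Total worked: 58 h 27 min = 3507 min.
Regular 40 h 0 min = 2400 min at €50.50/h; overtime 18 h 27 min = 1107 min at €101.00/h.
Pay = (2400 × €50.50 + 1107 × €101.00) ÷ 60 = €3883.45.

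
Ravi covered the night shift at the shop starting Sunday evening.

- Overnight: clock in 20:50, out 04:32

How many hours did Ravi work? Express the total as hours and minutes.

7 h 42 min

Overnight: 20:50 → midnight = 3 h 10 min; midnight → 04:32 = 4 h 32 min; span 7 h 42 min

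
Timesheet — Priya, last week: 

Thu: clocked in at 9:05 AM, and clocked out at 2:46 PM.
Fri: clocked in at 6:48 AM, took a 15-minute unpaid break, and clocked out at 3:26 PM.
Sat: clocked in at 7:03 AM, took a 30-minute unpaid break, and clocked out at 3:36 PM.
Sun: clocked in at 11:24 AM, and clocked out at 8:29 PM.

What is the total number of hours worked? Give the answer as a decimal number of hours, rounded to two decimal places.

31.20 hours

Thu: 9:05 AM–2:46 PM = 5 h 41 min
Fri: 6:48 AM–3:26 PM = 8 h 38 min; less 15 min break → 8 h 23 min
Sat: 7:03 AM–3:36 PM = 8 h 33 min; less 30 min break → 8 h 3 min
Sun: 11:24 AM–8:29 PM = 9 h 5 min
Total: 5 h 41 min + 8 h 23 min + 8 h 3 min + 9 h 5 min = 31 h 12 min.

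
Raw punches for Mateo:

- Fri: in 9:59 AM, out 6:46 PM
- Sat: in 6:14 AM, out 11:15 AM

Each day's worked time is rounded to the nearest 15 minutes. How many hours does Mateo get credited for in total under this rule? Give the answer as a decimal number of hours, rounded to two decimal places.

13.75 hours

Fri: 9:59 AM–6:46 PM = 8 h 47 min → rounds to 8 h 45 min
Sat: 6:14 AM–11:15 AM = 5 h 1 min → rounds to 5 h 0 min
Total credited: 13 h 45 min.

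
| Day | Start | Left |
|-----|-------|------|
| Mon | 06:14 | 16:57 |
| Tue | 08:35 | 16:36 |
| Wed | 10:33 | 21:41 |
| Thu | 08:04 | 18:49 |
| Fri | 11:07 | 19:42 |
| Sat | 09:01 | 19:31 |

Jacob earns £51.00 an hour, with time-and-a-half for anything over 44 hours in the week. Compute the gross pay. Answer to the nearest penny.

£3445.05

Mon: 06:14–16:57 = 10 h 43 min
Tue: 08:35–16:36 = 8 h 1 min
Wed: 10:33–21:41 = 11 h 8 min
Thu: 08:04–18:49 = 10 h 45 min
Fri: 11:07–19:42 = 8 h 35 min
Sat: 09:01–19:31 = 10 h 30 min
Total worked: 59 h 42 min = 3582 min.
Regular 44 h 0 min = 2640 min at £51.00/h; overtime 15 h 42 min = 942 min at £76.50/h.
Pay = (2640 × £51.00 + 942 × £76.50) ÷ 60 = £3445.05.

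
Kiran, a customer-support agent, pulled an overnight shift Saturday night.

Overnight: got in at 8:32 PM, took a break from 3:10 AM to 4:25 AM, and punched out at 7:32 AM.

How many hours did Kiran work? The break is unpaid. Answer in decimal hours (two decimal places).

Overnight: 8:32 PM → midnight = 3 h 28 min; midnight → 7:32 AM = 7 h 32 min; span 11 h 0 min; less 75 min break → 9 h 45 min

9.75 hours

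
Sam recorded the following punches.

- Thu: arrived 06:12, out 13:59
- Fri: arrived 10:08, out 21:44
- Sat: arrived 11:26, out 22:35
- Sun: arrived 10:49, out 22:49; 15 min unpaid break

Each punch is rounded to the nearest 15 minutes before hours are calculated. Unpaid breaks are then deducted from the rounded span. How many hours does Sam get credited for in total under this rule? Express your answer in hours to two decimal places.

Thu: in 06:12→06:15, out 13:59→14:00; 7 h 45 min
Fri: in 10:08→10:15, out 21:44→21:45; 11 h 30 min
Sat: in 11:26→11:30, out 22:35→22:30; 11 h 0 min
Sun: in 10:49→10:45, out 22:49→22:45; 12 h 0 min − 15 min = 11 h 45 min
Total credited: 42 h 0 min.

42.00 hours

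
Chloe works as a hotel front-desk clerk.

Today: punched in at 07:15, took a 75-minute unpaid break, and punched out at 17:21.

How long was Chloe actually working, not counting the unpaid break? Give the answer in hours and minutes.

Today: 07:15–17:21 = 10 h 6 min; less 75 min break → 8 h 51 min

8 h 51 min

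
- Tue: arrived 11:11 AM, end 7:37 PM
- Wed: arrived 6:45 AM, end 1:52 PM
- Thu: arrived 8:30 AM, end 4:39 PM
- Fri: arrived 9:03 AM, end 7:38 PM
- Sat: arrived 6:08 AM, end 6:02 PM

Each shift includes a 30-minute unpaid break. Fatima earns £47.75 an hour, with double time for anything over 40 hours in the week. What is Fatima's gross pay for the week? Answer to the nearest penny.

Tue: 11:11 AM–7:37 PM = 8 h 26 min; less 30 min break → 7 h 56 min
Wed: 6:45 AM–1:52 PM = 7 h 7 min; less 30 min break → 6 h 37 min
Thu: 8:30 AM–4:39 PM = 8 h 9 min; less 30 min break → 7 h 39 min
Fri: 9:03 AM–7:38 PM = 10 h 35 min; less 30 min break → 10 h 5 min
Sat: 6:08 AM–6:02 PM = 11 h 54 min; less 30 min break → 11 h 24 min
Total worked: 43 h 41 min = 2621 min.
Regular 40 h 0 min = 2400 min at £47.75/h; overtime 3 h 41 min = 221 min at £95.50/h.
Pay = (2400 × £47.75 + 221 × £95.50) ÷ 60 = £2261.76.

£2261.76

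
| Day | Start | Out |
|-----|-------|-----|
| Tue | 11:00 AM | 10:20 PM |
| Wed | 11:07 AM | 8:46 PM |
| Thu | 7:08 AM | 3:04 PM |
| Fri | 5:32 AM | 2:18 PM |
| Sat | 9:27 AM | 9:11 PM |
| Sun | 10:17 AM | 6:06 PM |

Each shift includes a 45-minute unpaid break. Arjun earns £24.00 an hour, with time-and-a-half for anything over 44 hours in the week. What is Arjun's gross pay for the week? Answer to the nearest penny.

Tue: 11:00 AM–10:20 PM = 11 h 20 min; less 45 min break → 10 h 35 min
Wed: 11:07 AM–8:46 PM = 9 h 39 min; less 45 min break → 8 h 54 min
Thu: 7:08 AM–3:04 PM = 7 h 56 min; less 45 min break → 7 h 11 min
Fri: 5:32 AM–2:18 PM = 8 h 46 min; less 45 min break → 8 h 1 min
Sat: 9:27 AM–9:11 PM = 11 h 44 min; less 45 min break → 10 h 59 min
Sun: 10:17 AM–6:06 PM = 7 h 49 min; less 45 min break → 7 h 4 min
Total worked: 52 h 44 min = 3164 min.
Regular 44 h 0 min = 2640 min at £24.00/h; overtime 8 h 44 min = 524 min at £36.00/h.
Pay = (2640 × £24.00 + 524 × £36.00) ÷ 60 = £1370.40.

£1370.40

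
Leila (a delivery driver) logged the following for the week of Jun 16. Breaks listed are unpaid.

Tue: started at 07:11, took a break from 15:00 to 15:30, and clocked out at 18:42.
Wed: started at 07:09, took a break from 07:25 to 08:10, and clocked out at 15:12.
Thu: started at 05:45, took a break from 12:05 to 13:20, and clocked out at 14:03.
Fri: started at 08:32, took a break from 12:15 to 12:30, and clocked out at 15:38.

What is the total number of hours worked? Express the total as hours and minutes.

Tue: 07:11–18:42 = 11 h 31 min; less 30 min break → 11 h 1 min
Wed: 07:09–15:12 = 8 h 3 min; less 45 min break → 7 h 18 min
Thu: 05:45–14:03 = 8 h 18 min; less 75 min break → 7 h 3 min
Fri: 08:32–15:38 = 7 h 6 min; less 15 min break → 6 h 51 min
Total: 11 h 1 min + 7 h 18 min + 7 h 3 min + 6 h 51 min = 32 h 13 min.

32 h 13 min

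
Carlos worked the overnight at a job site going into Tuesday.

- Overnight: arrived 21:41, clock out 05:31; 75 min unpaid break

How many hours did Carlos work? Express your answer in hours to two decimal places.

6.58 hours

Overnight: 21:41 → midnight = 2 h 19 min; midnight → 05:31 = 5 h 31 min; span 7 h 50 min; less 75 min break → 6 h 35 min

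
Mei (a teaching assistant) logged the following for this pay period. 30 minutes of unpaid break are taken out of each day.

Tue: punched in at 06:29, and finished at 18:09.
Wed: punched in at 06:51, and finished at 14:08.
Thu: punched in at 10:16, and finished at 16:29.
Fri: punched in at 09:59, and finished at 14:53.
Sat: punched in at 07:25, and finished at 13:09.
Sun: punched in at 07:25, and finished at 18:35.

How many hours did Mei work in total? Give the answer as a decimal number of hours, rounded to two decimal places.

Tue: 06:29–18:09 = 11 h 40 min; less 30 min break → 11 h 10 min
Wed: 06:51–14:08 = 7 h 17 min; less 30 min break → 6 h 47 min
Thu: 10:16–16:29 = 6 h 13 min; less 30 min break → 5 h 43 min
Fri: 09:59–14:53 = 4 h 54 min; less 30 min break → 4 h 24 min
Sat: 07:25–13:09 = 5 h 44 min; less 30 min break → 5 h 14 min
Sun: 07:25–18:35 = 11 h 10 min; less 30 min break → 10 h 40 min
Total: 11 h 10 min + 6 h 47 min + 5 h 43 min + 4 h 24 min + 5 h 14 min + 10 h 40 min = 43 h 58 min.

43.97 hours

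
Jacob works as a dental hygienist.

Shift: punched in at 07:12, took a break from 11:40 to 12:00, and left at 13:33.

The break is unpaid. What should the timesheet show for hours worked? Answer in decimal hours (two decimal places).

6.02 hours

Shift: 07:12–13:33 = 6 h 21 min; less 20 min break → 6 h 1 min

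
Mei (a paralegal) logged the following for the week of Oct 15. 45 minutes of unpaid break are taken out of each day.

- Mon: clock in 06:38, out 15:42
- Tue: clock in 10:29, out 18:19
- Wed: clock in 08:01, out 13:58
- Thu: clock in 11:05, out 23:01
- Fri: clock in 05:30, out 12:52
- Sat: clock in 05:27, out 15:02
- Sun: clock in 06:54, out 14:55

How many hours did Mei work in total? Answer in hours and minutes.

54 h 30 min

Mon: 06:38–15:42 = 9 h 4 min; less 45 min break → 8 h 19 min
Tue: 10:29–18:19 = 7 h 50 min; less 45 min break → 7 h 5 min
Wed: 08:01–13:58 = 5 h 57 min; less 45 min break → 5 h 12 min
Thu: 11:05–23:01 = 11 h 56 min; less 45 min break → 11 h 11 min
Fri: 05:30–12:52 = 7 h 22 min; less 45 min break → 6 h 37 min
Sat: 05:27–15:02 = 9 h 35 min; less 45 min break → 8 h 50 min
Sun: 06:54–14:55 = 8 h 1 min; less 45 min break → 7 h 16 min
Total: 8 h 19 min + 7 h 5 min + 5 h 12 min + 11 h 11 min + 6 h 37 min + 8 h 50 min + 7 h 16 min = 54 h 30 min.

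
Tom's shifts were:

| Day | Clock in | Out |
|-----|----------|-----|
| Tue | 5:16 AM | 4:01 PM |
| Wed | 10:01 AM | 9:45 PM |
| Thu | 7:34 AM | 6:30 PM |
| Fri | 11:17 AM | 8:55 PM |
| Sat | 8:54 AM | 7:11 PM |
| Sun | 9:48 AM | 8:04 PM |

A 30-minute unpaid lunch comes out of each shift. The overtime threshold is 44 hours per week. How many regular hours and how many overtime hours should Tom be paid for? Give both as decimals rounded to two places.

Tue: 5:16 AM–4:01 PM = 10 h 45 min; less 30 min break → 10 h 15 min
Wed: 10:01 AM–9:45 PM = 11 h 44 min; less 30 min break → 11 h 14 min
Thu: 7:34 AM–6:30 PM = 10 h 56 min; less 30 min break → 10 h 26 min
Fri: 11:17 AM–8:55 PM = 9 h 38 min; less 30 min break → 9 h 8 min
Sat: 8:54 AM–7:11 PM = 10 h 17 min; less 30 min break → 9 h 47 min
Sun: 9:48 AM–8:04 PM = 10 h 16 min; less 30 min break → 9 h 46 min
Total worked: 60 h 36 min = 60.60 h.
Threshold 44 h → overtime 16 h 36 min, regular 44 h 0 min.

Regular 44.00 hours, overtime 16.60 hours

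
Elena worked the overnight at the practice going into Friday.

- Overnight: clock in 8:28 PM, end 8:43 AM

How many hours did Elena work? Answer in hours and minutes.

Overnight: 8:28 PM → midnight = 3 h 32 min; midnight → 8:43 AM = 8 h 43 min; span 12 h 15 min

12 h 15 min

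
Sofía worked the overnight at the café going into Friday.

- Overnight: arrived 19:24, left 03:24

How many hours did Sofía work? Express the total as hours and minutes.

Overnight: 19:24 → midnight = 4 h 36 min; midnight → 03:24 = 3 h 24 min; span 8 h 0 min

8 h 0 min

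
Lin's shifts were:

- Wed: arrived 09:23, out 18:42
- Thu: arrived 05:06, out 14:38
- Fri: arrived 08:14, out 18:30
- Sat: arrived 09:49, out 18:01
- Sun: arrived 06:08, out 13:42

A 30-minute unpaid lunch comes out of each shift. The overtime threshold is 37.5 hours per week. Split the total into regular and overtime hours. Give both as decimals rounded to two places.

Wed: 09:23–18:42 = 9 h 19 min; less 30 min break → 8 h 49 min
Thu: 05:06–14:38 = 9 h 32 min; less 30 min break → 9 h 2 min
Fri: 08:14–18:30 = 10 h 16 min; less 30 min break → 9 h 46 min
Sat: 09:49–18:01 = 8 h 12 min; less 30 min break → 7 h 42 min
Sun: 06:08–13:42 = 7 h 34 min; less 30 min break → 7 h 4 min
Total worked: 42 h 23 min = 42.38 h.
Threshold 37.5 h → overtime 4 h 53 min, regular 37 h 30 min.

Regular 37.50 hours, overtime 4.88 hours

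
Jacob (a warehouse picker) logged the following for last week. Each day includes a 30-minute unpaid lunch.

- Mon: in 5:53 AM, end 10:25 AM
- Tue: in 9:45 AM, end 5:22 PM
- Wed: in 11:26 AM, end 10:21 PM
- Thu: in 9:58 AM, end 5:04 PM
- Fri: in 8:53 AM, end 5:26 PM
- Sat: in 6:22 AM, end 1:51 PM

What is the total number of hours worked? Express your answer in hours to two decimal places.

Mon: 5:53 AM–10:25 AM = 4 h 32 min; less 30 min break → 4 h 2 min
Tue: 9:45 AM–5:22 PM = 7 h 37 min; less 30 min break → 7 h 7 min
Wed: 11:26 AM–10:21 PM = 10 h 55 min; less 30 min break → 10 h 25 min
Thu: 9:58 AM–5:04 PM = 7 h 6 min; less 30 min break → 6 h 36 min
Fri: 8:53 AM–5:26 PM = 8 h 33 min; less 30 min break → 8 h 3 min
Sat: 6:22 AM–1:51 PM = 7 h 29 min; less 30 min break → 6 h 59 min
Total: 4 h 2 min + 7 h 7 min + 10 h 25 min + 6 h 36 min + 8 h 3 min + 6 h 59 min = 43 h 12 min.

43.20 hours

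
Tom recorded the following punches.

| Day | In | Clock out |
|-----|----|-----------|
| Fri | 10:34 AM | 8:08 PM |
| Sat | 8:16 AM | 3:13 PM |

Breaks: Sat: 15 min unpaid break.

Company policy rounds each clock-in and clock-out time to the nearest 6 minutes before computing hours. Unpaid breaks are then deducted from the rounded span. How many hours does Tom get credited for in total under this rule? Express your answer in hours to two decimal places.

Fri: in 10:34 AM→10:36 AM, out 8:08 PM→8:06 PM; 9 h 30 min
Sat: in 8:16 AM→8:18 AM, out 3:13 PM→3:12 PM; 6 h 54 min − 15 min = 6 h 39 min
Total credited: 16 h 9 min.

16.15 hours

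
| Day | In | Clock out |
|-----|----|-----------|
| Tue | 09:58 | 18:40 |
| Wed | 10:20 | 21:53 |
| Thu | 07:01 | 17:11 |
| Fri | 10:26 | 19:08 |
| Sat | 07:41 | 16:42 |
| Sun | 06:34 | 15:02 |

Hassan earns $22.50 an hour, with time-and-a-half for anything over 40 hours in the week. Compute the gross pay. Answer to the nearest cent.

Tue: 09:58–18:40 = 8 h 42 min
Wed: 10:20–21:53 = 11 h 33 min
Thu: 07:01–17:11 = 10 h 10 min
Fri: 10:26–19:08 = 8 h 42 min
Sat: 07:41–16:42 = 9 h 1 min
Sun: 06:34–15:02 = 8 h 28 min
Total worked: 56 h 36 min = 3396 min.
Regular 40 h 0 min = 2400 min at $22.50/h; overtime 16 h 36 min = 996 min at $33.75/h.
Pay = (2400 × $22.50 + 996 × $33.75) ÷ 60 = $1460.25.

$1460.25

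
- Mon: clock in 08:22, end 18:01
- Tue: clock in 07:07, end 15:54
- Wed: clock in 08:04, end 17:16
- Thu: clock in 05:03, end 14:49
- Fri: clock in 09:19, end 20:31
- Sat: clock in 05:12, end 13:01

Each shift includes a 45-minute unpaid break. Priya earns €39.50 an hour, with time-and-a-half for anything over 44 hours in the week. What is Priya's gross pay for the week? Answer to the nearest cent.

€2207.06

Mon: 08:22–18:01 = 9 h 39 min; less 45 min break → 8 h 54 min
Tue: 07:07–15:54 = 8 h 47 min; less 45 min break → 8 h 2 min
Wed: 08:04–17:16 = 9 h 12 min; less 45 min break → 8 h 27 min
Thu: 05:03–14:49 = 9 h 46 min; less 45 min break → 9 h 1 min
Fri: 09:19–20:31 = 11 h 12 min; less 45 min break → 10 h 27 min
Sat: 05:12–13:01 = 7 h 49 min; less 45 min break → 7 h 4 min
Total worked: 51 h 55 min = 3115 min.
Regular 44 h 0 min = 2640 min at €39.50/h; overtime 7 h 55 min = 475 min at €59.25/h.
Pay = (2640 × €39.50 + 475 × €59.25) ÷ 60 = €2207.06.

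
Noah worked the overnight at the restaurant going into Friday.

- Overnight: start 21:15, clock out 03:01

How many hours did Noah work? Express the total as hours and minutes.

5 h 46 min

Overnight: 21:15 → midnight = 2 h 45 min; midnight → 03:01 = 3 h 1 min; span 5 h 46 min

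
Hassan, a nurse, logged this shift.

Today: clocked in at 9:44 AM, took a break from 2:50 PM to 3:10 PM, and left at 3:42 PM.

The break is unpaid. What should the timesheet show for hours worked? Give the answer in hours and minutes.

5 h 38 min

Today: 9:44 AM–3:42 PM = 5 h 58 min; less 20 min break → 5 h 38 min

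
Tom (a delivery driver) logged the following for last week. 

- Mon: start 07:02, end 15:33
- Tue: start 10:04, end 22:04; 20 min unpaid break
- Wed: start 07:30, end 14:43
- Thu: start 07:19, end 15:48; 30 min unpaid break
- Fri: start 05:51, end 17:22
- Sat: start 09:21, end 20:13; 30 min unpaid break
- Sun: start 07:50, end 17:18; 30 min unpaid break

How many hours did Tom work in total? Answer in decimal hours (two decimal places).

66.23 hours

Mon: 07:02–15:33 = 8 h 31 min
Tue: 10:04–22:04 = 12 h 0 min; less 20 min break → 11 h 40 min
Wed: 07:30–14:43 = 7 h 13 min
Thu: 07:19–15:48 = 8 h 29 min; less 30 min break → 7 h 59 min
Fri: 05:51–17:22 = 11 h 31 min
Sat: 09:21–20:13 = 10 h 52 min; less 30 min break → 10 h 22 min
Sun: 07:50–17:18 = 9 h 28 min; less 30 min break → 8 h 58 min
Total: 8 h 31 min + 11 h 40 min + 7 h 13 min + 7 h 59 min + 11 h 31 min + 10 h 22 min + 8 h 58 min = 66 h 14 min.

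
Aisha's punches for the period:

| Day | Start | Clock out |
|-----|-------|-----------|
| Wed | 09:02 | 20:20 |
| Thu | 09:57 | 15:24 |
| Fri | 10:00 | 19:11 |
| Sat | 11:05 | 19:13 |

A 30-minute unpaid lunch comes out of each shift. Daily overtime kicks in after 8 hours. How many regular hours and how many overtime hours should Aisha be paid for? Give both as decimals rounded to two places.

Wed: 09:02–20:20 = 11 h 18 min; less 30 min break → 10 h 48 min
Thu: 09:57–15:24 = 5 h 27 min; less 30 min break → 4 h 57 min
Fri: 10:00–19:11 = 9 h 11 min; less 30 min break → 8 h 41 min
Sat: 11:05–19:13 = 8 h 8 min; less 30 min break → 7 h 38 min
Wed reg 8 h 0 min / OT 2 h 48 min; Thu reg 4 h 57 min / OT 0 h 0 min; Fri reg 8 h 0 min / OT 0 h 41 min; Sat reg 7 h 38 min / OT 0 h 0 min.
Totals: regular 28 h 35 min, overtime 3 h 29 min.

Regular 28.58 hours, overtime 3.48 hours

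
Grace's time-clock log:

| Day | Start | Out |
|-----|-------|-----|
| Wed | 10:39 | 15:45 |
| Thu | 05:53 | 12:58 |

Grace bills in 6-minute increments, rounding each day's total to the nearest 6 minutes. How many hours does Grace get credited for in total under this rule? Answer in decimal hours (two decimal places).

12.20 hours

Wed: 10:39–15:45 = 5 h 6 min → rounds to 5 h 6 min
Thu: 05:53–12:58 = 7 h 5 min → rounds to 7 h 6 min
Total credited: 12 h 12 min.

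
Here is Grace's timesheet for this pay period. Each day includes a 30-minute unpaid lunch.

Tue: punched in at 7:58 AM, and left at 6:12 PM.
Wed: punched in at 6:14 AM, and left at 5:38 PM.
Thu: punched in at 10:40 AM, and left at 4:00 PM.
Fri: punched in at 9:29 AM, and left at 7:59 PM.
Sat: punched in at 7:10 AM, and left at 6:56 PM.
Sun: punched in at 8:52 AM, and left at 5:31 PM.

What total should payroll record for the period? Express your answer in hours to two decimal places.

Tue: 7:58 AM–6:12 PM = 10 h 14 min; less 30 min break → 9 h 44 min
Wed: 6:14 AM–5:38 PM = 11 h 24 min; less 30 min break → 10 h 54 min
Thu: 10:40 AM–4:00 PM = 5 h 20 min; less 30 min break → 4 h 50 min
Fri: 9:29 AM–7:59 PM = 10 h 30 min; less 30 min break → 10 h 0 min
Sat: 7:10 AM–6:56 PM = 11 h 46 min; less 30 min break → 11 h 16 min
Sun: 8:52 AM–5:31 PM = 8 h 39 min; less 30 min break → 8 h 9 min
Total: 9 h 44 min + 10 h 54 min + 4 h 50 min + 10 h 0 min + 11 h 16 min + 8 h 9 min = 54 h 53 min.

54.88 hours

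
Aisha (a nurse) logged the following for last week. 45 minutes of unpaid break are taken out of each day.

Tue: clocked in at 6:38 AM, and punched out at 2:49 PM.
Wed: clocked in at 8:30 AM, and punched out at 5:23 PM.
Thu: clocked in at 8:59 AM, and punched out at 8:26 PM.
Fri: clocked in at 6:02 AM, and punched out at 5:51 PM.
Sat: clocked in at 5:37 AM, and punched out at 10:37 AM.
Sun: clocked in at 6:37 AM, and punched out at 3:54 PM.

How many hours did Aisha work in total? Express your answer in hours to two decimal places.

50.12 hours

Tue: 6:38 AM–2:49 PM = 8 h 11 min; less 45 min break → 7 h 26 min
Wed: 8:30 AM–5:23 PM = 8 h 53 min; less 45 min break → 8 h 8 min
Thu: 8:59 AM–8:26 PM = 11 h 27 min; less 45 min break → 10 h 42 min
Fri: 6:02 AM–5:51 PM = 11 h 49 min; less 45 min break → 11 h 4 min
Sat: 5:37 AM–10:37 AM = 5 h 0 min; less 45 min break → 4 h 15 min
Sun: 6:37 AM–3:54 PM = 9 h 17 min; less 45 min break → 8 h 32 min
Total: 7 h 26 min + 8 h 8 min + 10 h 42 min + 11 h 4 min + 4 h 15 min + 8 h 32 min = 50 h 7 min.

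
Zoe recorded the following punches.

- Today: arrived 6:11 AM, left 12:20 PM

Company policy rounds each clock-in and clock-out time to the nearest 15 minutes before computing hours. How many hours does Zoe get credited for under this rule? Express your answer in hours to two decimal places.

Today: in 6:11 AM→6:15 AM, out 12:20 PM→12:15 PM; 6 h 0 min

6.00 hours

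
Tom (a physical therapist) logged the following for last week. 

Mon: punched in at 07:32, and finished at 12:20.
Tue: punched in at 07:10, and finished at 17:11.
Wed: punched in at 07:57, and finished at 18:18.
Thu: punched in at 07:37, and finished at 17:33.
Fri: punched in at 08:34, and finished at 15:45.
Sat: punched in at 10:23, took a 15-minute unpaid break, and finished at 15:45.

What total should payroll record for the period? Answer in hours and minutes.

Mon: 07:32–12:20 = 4 h 48 min
Tue: 07:10–17:11 = 10 h 1 min
Wed: 07:57–18:18 = 10 h 21 min
Thu: 07:37–17:33 = 9 h 56 min
Fri: 08:34–15:45 = 7 h 11 min
Sat: 10:23–15:45 = 5 h 22 min; less 15 min break → 5 h 7 min
Total: 4 h 48 min + 10 h 1 min + 10 h 21 min + 9 h 56 min + 7 h 11 min + 5 h 7 min = 47 h 24 min.

47 h 24 min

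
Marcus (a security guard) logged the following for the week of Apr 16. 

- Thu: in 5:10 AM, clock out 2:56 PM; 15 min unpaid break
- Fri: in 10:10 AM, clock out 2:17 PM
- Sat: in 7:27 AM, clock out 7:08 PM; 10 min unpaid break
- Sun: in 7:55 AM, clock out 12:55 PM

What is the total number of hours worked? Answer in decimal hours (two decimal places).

Thu: 5:10 AM–2:56 PM = 9 h 46 min; less 15 min break → 9 h 31 min
Fri: 10:10 AM–2:17 PM = 4 h 7 min
Sat: 7:27 AM–7:08 PM = 11 h 41 min; less 10 min break → 11 h 31 min
Sun: 7:55 AM–12:55 PM = 5 h 0 min
Total: 9 h 31 min + 4 h 7 min + 11 h 31 min + 5 h 0 min = 30 h 9 min.

30.15 hours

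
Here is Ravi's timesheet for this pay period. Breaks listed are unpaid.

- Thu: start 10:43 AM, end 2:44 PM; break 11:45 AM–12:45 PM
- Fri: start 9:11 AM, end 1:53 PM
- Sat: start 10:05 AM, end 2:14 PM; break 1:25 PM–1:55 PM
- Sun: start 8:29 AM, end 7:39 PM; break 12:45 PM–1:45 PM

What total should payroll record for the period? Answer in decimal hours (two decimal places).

Thu: 10:43 AM–2:44 PM = 4 h 1 min; less 60 min break → 3 h 1 min
Fri: 9:11 AM–1:53 PM = 4 h 42 min
Sat: 10:05 AM–2:14 PM = 4 h 9 min; less 30 min break → 3 h 39 min
Sun: 8:29 AM–7:39 PM = 11 h 10 min; less 60 min break → 10 h 10 min
Total: 3 h 1 min + 4 h 42 min + 3 h 39 min + 10 h 10 min = 21 h 32 min.

21.53 hours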